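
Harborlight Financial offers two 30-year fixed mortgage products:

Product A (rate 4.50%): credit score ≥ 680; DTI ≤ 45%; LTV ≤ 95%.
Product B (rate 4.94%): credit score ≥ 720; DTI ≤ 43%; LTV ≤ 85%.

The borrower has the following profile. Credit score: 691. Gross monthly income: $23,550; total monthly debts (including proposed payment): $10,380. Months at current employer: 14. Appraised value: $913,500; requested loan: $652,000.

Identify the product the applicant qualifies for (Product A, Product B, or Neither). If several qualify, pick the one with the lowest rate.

Product A

DTI = 10,380/23,550 = 44.1%.
LTV = 652,000/913,500 = 71.4%.
Product A: score 691 ≥ 680; DTI 44.1% ≤ 45%; LTV 71.4% ≤ 95% → qualifies.
Product B: score 691 < 720; DTI 44.1% > 43%; LTV 71.4% ≤ 85% → does not qualify.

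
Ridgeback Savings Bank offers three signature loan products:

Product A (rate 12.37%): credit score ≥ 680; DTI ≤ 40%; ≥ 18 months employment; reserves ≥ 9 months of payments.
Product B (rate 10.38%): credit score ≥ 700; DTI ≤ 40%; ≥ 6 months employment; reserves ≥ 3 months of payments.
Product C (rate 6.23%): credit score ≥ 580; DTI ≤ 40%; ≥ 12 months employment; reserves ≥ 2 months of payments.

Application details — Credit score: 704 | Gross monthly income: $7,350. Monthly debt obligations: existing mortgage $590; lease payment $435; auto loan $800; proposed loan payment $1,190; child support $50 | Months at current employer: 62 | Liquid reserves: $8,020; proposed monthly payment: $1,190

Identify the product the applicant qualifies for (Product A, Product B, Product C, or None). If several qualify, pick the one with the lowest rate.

None

Total debts = (590 + 435 + 800 + 1,190 + 50) = 3,065; DTI = 3,065/7,350 = 41.7%.
Reserves = 8,020/1,190 = 6.7 months.
Product A: score 704 ≥ 680; DTI 41.7% > 40%; employment 62 ≥ 18 mo; reserves 6.7 < 9 mo → does not qualify.
Product B: score 704 ≥ 700; DTI 41.7% > 40%; employment 62 ≥ 6 mo; reserves 6.7 ≥ 3 mo → does not qualify.
Product C: score 704 ≥ 580; DTI 41.7% > 40%; employment 62 ≥ 12 mo; reserves 6.7 ≥ 2 mo → does not qualify.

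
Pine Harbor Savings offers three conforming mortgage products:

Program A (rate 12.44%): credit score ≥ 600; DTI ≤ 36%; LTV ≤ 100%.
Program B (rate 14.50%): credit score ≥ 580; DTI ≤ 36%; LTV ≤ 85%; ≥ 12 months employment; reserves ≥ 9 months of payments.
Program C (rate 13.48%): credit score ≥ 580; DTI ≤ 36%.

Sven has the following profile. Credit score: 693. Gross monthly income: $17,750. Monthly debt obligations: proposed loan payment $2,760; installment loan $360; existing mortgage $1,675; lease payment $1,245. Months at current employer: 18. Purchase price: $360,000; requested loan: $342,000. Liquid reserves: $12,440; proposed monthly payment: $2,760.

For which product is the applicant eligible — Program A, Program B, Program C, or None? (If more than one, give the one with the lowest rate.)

Total debts = (2,760 + 360 + 1,675 + 1,245) = 6,040; DTI = 6,040/17,750 = 34%.
LTV = 342,000/360,000 = 95%.
Reserves = 12,440/2,760 = 4.5 months.
Program A: score 693 ≥ 600; DTI 34% ≤ 36%; LTV 95% ≤ 100% → qualifies.
Program B: score 693 ≥ 580; DTI 34% ≤ 36%; LTV 95% > 85%; employment 18 ≥ 12 mo; reserves 4.5 < 9 mo → does not qualify.
Program C: score 693 ≥ 580; DTI 34% ≤ 36% → qualifies.
Qualifying: Program A, Program C. Lowest rate is 12.44% → Program A.

Program A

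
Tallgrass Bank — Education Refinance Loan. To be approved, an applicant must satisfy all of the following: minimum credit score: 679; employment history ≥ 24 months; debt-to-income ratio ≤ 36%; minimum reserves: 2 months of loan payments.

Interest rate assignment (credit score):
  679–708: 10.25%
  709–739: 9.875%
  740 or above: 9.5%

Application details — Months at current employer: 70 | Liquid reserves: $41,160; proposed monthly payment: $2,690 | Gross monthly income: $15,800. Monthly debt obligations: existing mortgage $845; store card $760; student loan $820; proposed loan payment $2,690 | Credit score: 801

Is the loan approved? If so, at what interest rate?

Credit score 801 ≥ 679 (meets minimum)
Employment 70 ≥ 24 months
Total monthly debts = (845 + 760 + 820 + 2,690) = 5,115. DTI: 5,115 ÷ 15,800 = 32.4%, within the 36% cap
Reserves = 41,160/2,690 = 15.3 months ≥ 2
All requirements met. Score 801 falls in the 740 or above tier → 9.5%.

Approved at 9.5%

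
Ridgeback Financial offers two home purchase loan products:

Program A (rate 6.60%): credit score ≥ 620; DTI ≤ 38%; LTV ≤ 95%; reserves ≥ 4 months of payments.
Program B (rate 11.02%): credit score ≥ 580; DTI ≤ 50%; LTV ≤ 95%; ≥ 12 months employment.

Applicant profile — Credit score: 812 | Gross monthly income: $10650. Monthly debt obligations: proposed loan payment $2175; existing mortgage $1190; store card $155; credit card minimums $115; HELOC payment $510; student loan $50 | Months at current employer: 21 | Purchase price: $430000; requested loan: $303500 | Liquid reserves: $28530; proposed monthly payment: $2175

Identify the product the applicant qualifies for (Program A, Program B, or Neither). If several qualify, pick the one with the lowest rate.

Total debts = (2,175 + 1,190 + 155 + 115 + 510 + 50) = 4,195; DTI = 4,195/10,650 = 39.4%.
LTV = 303,500/430,000 = 70.6%.
Reserves = 28,530/2,175 = 13.1 months.
Program A: score 812 ≥ 620; DTI 39.4% > 38%; LTV 70.6% ≤ 95%; reserves 13.1 ≥ 4 mo → does not qualify.
Program B: score 812 ≥ 580; DTI 39.4% ≤ 50%; LTV 70.6% ≤ 95%; employment 21 ≥ 12 mo → qualifies.

Program B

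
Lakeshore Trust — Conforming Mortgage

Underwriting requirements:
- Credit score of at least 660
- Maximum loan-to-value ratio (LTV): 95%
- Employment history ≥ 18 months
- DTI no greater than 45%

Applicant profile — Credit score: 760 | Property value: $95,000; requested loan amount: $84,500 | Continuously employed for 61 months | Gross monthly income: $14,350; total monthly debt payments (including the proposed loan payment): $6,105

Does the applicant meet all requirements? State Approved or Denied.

Credit score 760 ≥ 660 (meets)
LTV: 84,500 ÷ 95,000 = 88.9%, within 95% cap
Employment 61 ≥ 18 months
Debt-to-income = 6,105/14,350 = 42.5% — meets 45% limit
All criteria satisfied.

Approved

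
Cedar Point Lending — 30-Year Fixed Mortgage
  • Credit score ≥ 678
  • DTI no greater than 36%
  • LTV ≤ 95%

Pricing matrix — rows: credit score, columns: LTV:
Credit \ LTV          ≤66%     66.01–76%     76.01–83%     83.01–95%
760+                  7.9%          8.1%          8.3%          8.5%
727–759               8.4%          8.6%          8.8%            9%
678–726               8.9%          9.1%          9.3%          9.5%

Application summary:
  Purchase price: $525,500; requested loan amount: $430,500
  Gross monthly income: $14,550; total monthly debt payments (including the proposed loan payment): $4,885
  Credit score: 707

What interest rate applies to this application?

9.3%

Credit score 707 ≥ 678; Debt-to-income = 4,885/14,550 = 33.6% — meets 36% limit
Loan-to-value = 430,500/525,500 = 81.9% — pass (95% max)
Credit 707 → row 678–726; LTV 81.9% → column 76.01–83%. Grid cell → 9.3%.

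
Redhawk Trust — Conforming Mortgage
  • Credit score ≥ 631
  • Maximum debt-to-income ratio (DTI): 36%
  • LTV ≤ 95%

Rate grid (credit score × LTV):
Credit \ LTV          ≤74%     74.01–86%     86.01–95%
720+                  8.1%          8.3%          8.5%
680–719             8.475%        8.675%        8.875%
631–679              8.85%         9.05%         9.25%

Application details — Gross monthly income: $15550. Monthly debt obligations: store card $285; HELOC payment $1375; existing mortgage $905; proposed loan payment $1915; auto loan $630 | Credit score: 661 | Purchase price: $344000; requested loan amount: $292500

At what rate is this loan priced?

Credit score 661 ≥ 631; Total monthly debts = (285 + 1,375 + 905 + 1,915 + 630) = 5,110. DTI = 5,110/15,550 = 32.9% ≤ 36%
Loan-to-value = 292,500/344,000 = 85% — pass (95% max)
Credit 661 → row 631–679; LTV 85% → column 74.01–86%. Grid cell → 9.05%.

9.05%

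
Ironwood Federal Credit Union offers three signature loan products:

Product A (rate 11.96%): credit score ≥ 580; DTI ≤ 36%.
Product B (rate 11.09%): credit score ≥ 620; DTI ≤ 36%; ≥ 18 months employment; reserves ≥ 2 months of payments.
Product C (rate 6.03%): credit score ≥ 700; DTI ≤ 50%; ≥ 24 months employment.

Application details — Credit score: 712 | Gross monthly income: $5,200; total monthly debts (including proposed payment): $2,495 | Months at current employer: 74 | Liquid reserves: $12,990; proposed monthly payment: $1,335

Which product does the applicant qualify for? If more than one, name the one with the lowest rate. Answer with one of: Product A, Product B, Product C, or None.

Product C

DTI = 2,495/5,200 = 48%.
Reserves = 12,990/1,335 = 9.7 months.
Product A: score 712 ≥ 580; DTI 48% > 36% → does not qualify.
Product B: score 712 ≥ 620; DTI 48% > 36%; employment 74 ≥ 18 mo; reserves 9.7 ≥ 2 mo → does not qualify.
Product C: score 712 ≥ 700; DTI 48% ≤ 50%; employment 74 ≥ 24 mo → qualifies.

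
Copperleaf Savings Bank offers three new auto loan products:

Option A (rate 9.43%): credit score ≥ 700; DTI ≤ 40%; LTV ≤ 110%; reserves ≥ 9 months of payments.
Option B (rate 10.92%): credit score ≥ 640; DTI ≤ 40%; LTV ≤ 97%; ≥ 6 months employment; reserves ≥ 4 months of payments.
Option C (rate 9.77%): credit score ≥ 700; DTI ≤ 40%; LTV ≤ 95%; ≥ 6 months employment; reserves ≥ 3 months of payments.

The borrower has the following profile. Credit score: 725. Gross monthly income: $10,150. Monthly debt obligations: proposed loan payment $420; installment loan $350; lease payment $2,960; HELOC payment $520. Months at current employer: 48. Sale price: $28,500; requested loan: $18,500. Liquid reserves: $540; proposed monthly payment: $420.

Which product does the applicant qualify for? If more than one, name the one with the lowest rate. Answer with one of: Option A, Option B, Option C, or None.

Total debts = (420 + 350 + 2,960 + 520) = 4,250; DTI = 4,250/10,150 = 41.9%.
LTV = 18,500/28,500 = 64.9%.
Reserves = 540/420 = 1.3 months.
Option A: score 725 ≥ 700; DTI 41.9% > 40%; LTV 64.9% ≤ 110%; reserves 1.3 < 9 mo → does not qualify.
Option B: score 725 ≥ 640; DTI 41.9% > 40%; LTV 64.9% ≤ 97%; employment 48 ≥ 6 mo; reserves 1.3 < 4 mo → does not qualify.
Option C: score 725 ≥ 700; DTI 41.9% > 40%; LTV 64.9% ≤ 95%; employment 48 ≥ 6 mo; reserves 1.3 < 3 mo → does not qualify.

None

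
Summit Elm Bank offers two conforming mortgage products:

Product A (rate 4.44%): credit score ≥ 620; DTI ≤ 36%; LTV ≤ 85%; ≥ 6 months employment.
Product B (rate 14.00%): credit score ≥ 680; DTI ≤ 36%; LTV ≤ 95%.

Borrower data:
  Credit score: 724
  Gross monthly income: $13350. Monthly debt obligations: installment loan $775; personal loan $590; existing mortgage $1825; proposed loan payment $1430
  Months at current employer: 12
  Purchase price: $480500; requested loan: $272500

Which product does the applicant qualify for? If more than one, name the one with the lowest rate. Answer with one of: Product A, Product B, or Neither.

Product A

Total debts = (775 + 590 + 1,825 + 1,430) = 4,620; DTI = 4,620/13,350 = 34.6%.
LTV = 272,500/480,500 = 56.7%.
Product A: score 724 ≥ 620; DTI 34.6% ≤ 36%; LTV 56.7% ≤ 85%; employment 12 ≥ 6 mo → qualifies.
Product B: score 724 ≥ 680; DTI 34.6% ≤ 36%; LTV 56.7% ≤ 95% → qualifies.
Qualifying: Product A, Product B. Lowest rate is 4.44% → Product A.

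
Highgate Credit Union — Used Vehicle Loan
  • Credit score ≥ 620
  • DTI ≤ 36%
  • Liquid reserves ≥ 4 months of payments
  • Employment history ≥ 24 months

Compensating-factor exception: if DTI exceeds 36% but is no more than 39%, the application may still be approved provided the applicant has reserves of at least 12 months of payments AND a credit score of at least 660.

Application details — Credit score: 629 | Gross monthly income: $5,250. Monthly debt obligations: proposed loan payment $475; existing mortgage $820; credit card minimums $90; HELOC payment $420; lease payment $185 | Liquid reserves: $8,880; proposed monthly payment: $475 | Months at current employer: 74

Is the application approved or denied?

Denied

Credit score 629 ≥ 620 (meets base)
Total debts = (475 + 820 + 90 + 420 + 185) = 1,990. DTI = 1,990/5,250 = 37.9% > 36% — standard DTI limit exceeded.
Liquid reserves cover 8,880/475 = 18.7 months — ≥ 4 required
Employment 74 ≥ 24 months
DTI 37.9% is within the 36%–39% exception band; checking compensating factors.
Reserves 18.7 ≥ 12 months; credit score 629 < 660.
Override conditions not both satisfied; exception does not apply.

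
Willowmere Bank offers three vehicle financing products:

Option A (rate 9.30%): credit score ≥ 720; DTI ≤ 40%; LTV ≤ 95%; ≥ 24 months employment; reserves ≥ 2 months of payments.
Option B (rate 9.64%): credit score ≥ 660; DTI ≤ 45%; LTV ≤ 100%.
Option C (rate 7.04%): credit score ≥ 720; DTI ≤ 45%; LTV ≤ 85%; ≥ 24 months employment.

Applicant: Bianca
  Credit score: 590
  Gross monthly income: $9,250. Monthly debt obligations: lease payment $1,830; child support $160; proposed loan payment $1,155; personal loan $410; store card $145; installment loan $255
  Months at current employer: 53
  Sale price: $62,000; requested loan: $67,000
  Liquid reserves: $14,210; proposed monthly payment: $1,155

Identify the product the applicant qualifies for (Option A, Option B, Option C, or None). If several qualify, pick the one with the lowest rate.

Total debts = (1,830 + 160 + 1,155 + 410 + 145 + 255) = 3,955; DTI = 3,955/9,250 = 42.8%.
LTV = 67,000/62,000 = 108.1%.
Reserves = 14,210/1,155 = 12.3 months.
Option A: score 590 < 720; DTI 42.8% > 40%; LTV 108.1% > 95%; employment 53 ≥ 24 mo; reserves 12.3 ≥ 2 mo → does not qualify.
Option B: score 590 < 660; DTI 42.8% ≤ 45%; LTV 108.1% > 100% → does not qualify.
Option C: score 590 < 720; DTI 42.8% ≤ 45%; LTV 108.1% > 85%; employment 53 ≥ 24 mo → does not qualify.

None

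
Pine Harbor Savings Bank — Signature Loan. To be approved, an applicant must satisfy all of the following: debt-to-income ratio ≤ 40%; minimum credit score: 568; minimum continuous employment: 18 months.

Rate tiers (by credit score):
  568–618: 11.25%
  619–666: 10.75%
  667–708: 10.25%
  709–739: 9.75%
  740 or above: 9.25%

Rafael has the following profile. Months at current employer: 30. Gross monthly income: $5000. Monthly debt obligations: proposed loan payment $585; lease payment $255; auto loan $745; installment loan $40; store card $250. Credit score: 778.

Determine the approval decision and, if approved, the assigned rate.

Credit score 778 ≥ 568 (meets minimum)
Total monthly debts = (585 + 255 + 745 + 40 + 250) = 1,875. Debt-to-income = 1,875/5,000 = 37.5% — meets 40% limit
Employment 30 ≥ 18 months
All requirements met. Score 778 falls in the 740 or above tier → 9.25%.

Approved at 9.25%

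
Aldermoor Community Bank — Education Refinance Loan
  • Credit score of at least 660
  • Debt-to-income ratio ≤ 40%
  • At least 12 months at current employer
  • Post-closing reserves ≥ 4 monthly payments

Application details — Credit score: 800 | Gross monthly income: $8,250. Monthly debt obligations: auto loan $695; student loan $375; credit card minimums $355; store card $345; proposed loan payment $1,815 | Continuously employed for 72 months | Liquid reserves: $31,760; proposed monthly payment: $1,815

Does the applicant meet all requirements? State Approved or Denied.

Credit score 800 ≥ 660 (meets)
Total monthly debts = (695 + 375 + 355 + 345 + 1,815) = 3,585. Debt-to-income = 3,585/8,250 = 43.5% — over 40% limit
Employment 72 ≥ 12 months
Reserves: 31,760 ÷ 1,815 = 17.5 months (meets 4-month minimum)
Fails on DTI.

Denied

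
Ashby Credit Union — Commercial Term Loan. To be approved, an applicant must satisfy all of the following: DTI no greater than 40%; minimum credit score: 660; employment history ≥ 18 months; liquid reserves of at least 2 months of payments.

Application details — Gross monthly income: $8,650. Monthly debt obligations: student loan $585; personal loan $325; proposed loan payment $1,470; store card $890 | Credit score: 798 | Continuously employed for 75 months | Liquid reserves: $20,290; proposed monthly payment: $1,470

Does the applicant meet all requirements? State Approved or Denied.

Total monthly debts = (585 + 325 + 1,470 + 890) = 3,270. Debt-to-income = 3,270/8,650 = 37.8% — meets 40% limit
Credit score 798 ≥ 660 (meets)
Employment 75 ≥ 18 months
Reserves: 20,290 ÷ 1,470 = 13.8 months (meets 2-month minimum)
All criteria satisfied.

Approved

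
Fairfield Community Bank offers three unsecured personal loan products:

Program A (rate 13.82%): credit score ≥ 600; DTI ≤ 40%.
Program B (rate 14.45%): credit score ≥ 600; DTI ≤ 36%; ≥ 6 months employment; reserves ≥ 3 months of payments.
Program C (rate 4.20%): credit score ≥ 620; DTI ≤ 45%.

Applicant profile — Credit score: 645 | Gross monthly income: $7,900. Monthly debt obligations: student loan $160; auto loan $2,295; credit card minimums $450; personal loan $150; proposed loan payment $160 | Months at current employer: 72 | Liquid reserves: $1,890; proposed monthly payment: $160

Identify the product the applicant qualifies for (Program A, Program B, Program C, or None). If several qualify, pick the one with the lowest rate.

Program C

Total debts = (160 + 2,295 + 450 + 150 + 160) = 3,215; DTI = 3,215/7,900 = 40.7%.
Reserves = 1,890/160 = 11.8 months.
Program A: score 645 ≥ 600; DTI 40.7% > 40% → does not qualify.
Program B: score 645 ≥ 600; DTI 40.7% > 36%; employment 72 ≥ 6 mo; reserves 11.8 ≥ 3 mo → does not qualify.
Program C: score 645 ≥ 620; DTI 40.7% ≤ 45% → qualifies.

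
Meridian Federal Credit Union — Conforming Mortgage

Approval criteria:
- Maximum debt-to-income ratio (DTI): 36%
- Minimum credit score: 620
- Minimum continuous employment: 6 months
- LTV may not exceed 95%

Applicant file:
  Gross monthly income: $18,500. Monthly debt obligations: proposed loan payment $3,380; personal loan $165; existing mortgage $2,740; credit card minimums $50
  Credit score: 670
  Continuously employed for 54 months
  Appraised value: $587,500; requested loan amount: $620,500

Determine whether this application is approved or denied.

Total monthly debts = (3,380 + 165 + 2,740 + 50) = 6,335. DTI: 6,335 ÷ 18,500 = 34.2%, within the 36% cap
Credit score 670 ≥ 620 (meets)
Employment 54 ≥ 6 months
LTV = 620,500/587,500 = 105.6% > 95%
Fails on LTV.

Denied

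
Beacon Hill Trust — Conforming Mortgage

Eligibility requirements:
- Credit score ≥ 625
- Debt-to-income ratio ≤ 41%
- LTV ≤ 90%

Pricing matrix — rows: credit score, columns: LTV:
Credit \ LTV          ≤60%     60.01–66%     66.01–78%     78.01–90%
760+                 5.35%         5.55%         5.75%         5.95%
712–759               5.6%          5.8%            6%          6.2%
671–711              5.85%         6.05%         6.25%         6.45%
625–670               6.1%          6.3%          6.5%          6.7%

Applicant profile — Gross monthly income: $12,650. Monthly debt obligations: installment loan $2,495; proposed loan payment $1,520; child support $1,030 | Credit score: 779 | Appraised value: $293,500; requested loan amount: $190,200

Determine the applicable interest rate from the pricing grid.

Credit score 779 ≥ 625; Total monthly debts = (2,495 + 1,520 + 1,030) = 5,045. DTI = 5,045/12,650 = 39.9% ≤ 41%
LTV: 190,200 ÷ 293,500 = 64.8%, within 90% cap
Row: 779 falls in 760+. Column: 64.8% falls in 60.01–66%. Rate = 5.55%.

5.55%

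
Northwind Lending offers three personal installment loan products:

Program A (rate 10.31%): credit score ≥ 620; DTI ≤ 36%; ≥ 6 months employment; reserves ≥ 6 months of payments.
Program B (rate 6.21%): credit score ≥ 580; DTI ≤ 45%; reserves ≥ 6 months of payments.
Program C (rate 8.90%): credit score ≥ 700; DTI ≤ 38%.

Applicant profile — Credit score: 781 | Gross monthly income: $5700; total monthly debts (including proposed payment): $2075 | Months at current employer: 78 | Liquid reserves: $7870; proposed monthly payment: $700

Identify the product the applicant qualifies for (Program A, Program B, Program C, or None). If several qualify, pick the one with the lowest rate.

DTI = 2,075/5,700 = 36.4%.
Reserves = 7,870/700 = 11.2 months.
Program A: score 781 ≥ 620; DTI 36.4% > 36%; employment 78 ≥ 6 mo; reserves 11.2 ≥ 6 mo → does not qualify.
Program B: score 781 ≥ 580; DTI 36.4% ≤ 45%; reserves 11.2 ≥ 6 mo → qualifies.
Program C: score 781 ≥ 700; DTI 36.4% ≤ 38% → qualifies.
Qualifying: Program B, Program C. Lowest rate is 6.21% → Program B.

Program B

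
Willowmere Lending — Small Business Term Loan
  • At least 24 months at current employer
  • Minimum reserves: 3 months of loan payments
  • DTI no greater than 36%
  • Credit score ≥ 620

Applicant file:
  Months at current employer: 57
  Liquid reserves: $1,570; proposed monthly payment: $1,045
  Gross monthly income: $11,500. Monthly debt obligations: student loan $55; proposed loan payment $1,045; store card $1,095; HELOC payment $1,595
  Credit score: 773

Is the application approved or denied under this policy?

Employment 57 ≥ 24 months
Liquid reserves cover 1,570/1,045 = 1.5 months — < 3 required
Total monthly debts = (55 + 1,045 + 1,095 + 1,595) = 3,790. Debt-to-income = 3,790/11,500 = 33% — meets 36% limit
Credit score 773 ≥ 620 (meets)
Fails on reserves.

Denied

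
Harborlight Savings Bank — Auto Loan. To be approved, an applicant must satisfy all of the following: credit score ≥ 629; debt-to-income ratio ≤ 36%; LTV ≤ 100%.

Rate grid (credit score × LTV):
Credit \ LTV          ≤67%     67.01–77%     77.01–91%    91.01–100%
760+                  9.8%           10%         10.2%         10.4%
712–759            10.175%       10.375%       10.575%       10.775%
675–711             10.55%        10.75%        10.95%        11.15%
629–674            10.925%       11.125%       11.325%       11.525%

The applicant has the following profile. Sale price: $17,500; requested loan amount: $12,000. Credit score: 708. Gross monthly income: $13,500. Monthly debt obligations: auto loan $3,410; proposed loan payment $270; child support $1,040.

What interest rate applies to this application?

10.75%

Credit score 708 ≥ 629; Total monthly debts = (3,410 + 270 + 1,040) = 4,720. Debt-to-income = 4,720/13,500 = 35% — meets 36% limit
LTV: 12,000 ÷ 17,500 = 68.6%, within 100% cap
Credit 708 → row 675–711; LTV 68.6% → column 67.01–77%. Grid cell → 10.75%.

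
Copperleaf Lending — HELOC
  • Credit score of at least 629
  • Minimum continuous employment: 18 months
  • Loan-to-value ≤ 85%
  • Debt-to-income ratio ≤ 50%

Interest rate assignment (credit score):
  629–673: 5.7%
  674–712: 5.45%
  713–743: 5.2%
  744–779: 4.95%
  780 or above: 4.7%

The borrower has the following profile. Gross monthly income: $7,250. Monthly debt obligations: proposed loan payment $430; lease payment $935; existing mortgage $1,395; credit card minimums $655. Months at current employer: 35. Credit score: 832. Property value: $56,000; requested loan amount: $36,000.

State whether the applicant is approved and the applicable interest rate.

Credit score 832 ≥ 629 (meets minimum)
Employment 35 ≥ 18 months
Loan-to-value = 36,000/56,000 = 64.3% — pass (85% max)
Total monthly debts = (430 + 935 + 1,395 + 655) = 3,415. DTI: 3,415 ÷ 7,250 = 47.1%, within the 50% cap
All requirements met. Score 832 falls in the 780 or above tier → 4.7%.

Approved at 4.7%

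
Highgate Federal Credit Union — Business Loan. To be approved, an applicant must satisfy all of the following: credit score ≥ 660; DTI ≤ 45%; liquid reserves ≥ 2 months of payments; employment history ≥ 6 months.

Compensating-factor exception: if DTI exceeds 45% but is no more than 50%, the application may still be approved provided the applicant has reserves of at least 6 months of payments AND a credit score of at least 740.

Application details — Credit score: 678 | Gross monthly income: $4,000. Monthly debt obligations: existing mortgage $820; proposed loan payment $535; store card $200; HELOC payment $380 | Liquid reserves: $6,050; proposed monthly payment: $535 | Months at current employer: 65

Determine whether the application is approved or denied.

Denied

Credit score 678 ≥ 660 (meets base)
Total debts = (820 + 535 + 200 + 380) = 1,935. DTI: 1,935 ÷ 4,000 = 48.4%, over the 45% base limit.
Reserves = 6,050/535 = 11.3 months ≥ 2
Employment 65 ≥ 6 months
DTI 48.4% is within the 45%–50% exception band; checking compensating factors.
Override check — reserves: 11.3 mo (ok); score: 678 (below 740).
Override conditions not both satisfied; exception does not apply.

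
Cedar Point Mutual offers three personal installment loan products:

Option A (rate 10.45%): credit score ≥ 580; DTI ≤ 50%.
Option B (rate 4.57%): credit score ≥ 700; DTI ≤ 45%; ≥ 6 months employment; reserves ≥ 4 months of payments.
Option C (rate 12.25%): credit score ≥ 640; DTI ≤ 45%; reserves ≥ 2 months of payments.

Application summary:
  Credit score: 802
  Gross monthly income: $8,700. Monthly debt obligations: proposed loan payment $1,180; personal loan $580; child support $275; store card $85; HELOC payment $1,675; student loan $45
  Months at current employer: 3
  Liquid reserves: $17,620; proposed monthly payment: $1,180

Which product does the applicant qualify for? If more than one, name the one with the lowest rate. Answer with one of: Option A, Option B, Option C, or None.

Total debts = (1,180 + 580 + 275 + 85 + 1,675 + 45) = 3,840; DTI = 3,840/8,700 = 44.1%.
Reserves = 17,620/1,180 = 14.9 months.
Option A: score 802 ≥ 580; DTI 44.1% ≤ 50% → qualifies.
Option B: score 802 ≥ 700; DTI 44.1% ≤ 45%; employment 3 < 6 mo; reserves 14.9 ≥ 4 mo → does not qualify.
Option C: score 802 ≥ 640; DTI 44.1% ≤ 45%; reserves 14.9 ≥ 2 mo → qualifies.
Qualifying: Option A, Option C. Lowest rate is 10.45% → Option A.

Option A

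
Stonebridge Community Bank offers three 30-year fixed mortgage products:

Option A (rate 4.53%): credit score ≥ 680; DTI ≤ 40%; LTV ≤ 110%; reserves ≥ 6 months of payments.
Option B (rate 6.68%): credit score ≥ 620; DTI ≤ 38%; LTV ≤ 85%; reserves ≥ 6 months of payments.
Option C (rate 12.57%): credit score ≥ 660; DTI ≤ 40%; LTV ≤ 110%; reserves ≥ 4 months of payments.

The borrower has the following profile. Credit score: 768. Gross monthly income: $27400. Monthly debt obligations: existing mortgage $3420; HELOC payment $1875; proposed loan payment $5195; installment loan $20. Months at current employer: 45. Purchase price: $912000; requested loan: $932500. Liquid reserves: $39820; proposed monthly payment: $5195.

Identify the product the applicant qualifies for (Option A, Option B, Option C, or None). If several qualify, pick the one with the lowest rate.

Option A

Total debts = (3,420 + 1,875 + 5,195 + 20) = 10,510; DTI = 10,510/27,400 = 38.4%.
LTV = 932,500/912,000 = 102.2%.
Reserves = 39,820/5,195 = 7.7 months.
Option A: score 768 ≥ 680; DTI 38.4% ≤ 40%; LTV 102.2% ≤ 110%; reserves 7.7 ≥ 6 mo → qualifies.
Option B: score 768 ≥ 620; DTI 38.4% > 38%; LTV 102.2% > 85%; reserves 7.7 ≥ 6 mo → does not qualify.
Option C: score 768 ≥ 660; DTI 38.4% ≤ 40%; LTV 102.2% ≤ 110%; reserves 7.7 ≥ 4 mo → qualifies.
Qualifying: Option A, Option C. Lowest rate is 4.53% → Option A.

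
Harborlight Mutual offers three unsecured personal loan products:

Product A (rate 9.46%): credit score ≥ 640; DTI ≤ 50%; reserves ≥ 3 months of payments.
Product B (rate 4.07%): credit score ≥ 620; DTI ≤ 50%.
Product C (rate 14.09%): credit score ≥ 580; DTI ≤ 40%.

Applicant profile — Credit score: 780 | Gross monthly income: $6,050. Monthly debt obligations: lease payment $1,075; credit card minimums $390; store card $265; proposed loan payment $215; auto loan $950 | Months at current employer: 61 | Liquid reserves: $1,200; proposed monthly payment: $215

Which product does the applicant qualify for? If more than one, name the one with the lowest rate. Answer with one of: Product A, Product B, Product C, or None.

Total debts = (1,075 + 390 + 265 + 215 + 950) = 2,895; DTI = 2,895/6,050 = 47.9%.
Reserves = 1,200/215 = 5.6 months.
Product A: score 780 ≥ 640; DTI 47.9% ≤ 50%; reserves 5.6 ≥ 3 mo → qualifies.
Product B: score 780 ≥ 620; DTI 47.9% ≤ 50% → qualifies.
Product C: score 780 ≥ 580; DTI 47.9% > 40% → does not qualify.
Qualifying: Product A, Product B. Lowest rate is 4.07% → Product B.

Product B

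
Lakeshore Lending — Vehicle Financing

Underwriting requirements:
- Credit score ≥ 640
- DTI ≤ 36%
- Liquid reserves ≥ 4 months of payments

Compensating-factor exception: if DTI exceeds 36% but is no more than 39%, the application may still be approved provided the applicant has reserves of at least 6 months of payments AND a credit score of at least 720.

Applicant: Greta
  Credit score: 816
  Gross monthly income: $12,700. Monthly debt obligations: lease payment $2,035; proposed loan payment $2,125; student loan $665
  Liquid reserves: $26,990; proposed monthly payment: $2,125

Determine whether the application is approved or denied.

Credit score 816 ≥ 640 (meets base)
Total debts = (2,035 + 2,125 + 665) = 4,825. DTI: 4,825 ÷ 12,700 = 38%, over the 36% base limit.
Reserves: 26,990 ÷ 2,125 = 12.7 months (meets 4-month minimum)
38% falls in the override range (36%–39%), so the compensating-factor test applies.
Reserves 12.7 ≥ 6 months; credit score 816 ≥ 720.
Both override conditions satisfied; DTI exception granted.

Approved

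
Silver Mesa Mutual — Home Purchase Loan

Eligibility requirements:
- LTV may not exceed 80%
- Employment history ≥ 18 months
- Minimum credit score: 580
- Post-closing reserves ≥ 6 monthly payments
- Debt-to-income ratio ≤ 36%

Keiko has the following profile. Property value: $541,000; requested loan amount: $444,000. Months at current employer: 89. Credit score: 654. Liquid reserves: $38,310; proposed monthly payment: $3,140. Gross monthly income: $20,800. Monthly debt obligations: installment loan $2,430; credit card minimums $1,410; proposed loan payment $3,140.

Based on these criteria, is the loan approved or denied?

Denied

Loan-to-value = 444,000/541,000 = 82.1% — fail (80% max)
Employment 89 ≥ 18 months
Credit score 654 ≥ 580 (meets)
Reserves = 38,310/3,140 = 12.2 months ≥ 6
Total monthly debts = (2,430 + 1,410 + 3,140) = 6,980. DTI = 6,980/20,800 = 33.6% ≤ 36%
Fails on LTV.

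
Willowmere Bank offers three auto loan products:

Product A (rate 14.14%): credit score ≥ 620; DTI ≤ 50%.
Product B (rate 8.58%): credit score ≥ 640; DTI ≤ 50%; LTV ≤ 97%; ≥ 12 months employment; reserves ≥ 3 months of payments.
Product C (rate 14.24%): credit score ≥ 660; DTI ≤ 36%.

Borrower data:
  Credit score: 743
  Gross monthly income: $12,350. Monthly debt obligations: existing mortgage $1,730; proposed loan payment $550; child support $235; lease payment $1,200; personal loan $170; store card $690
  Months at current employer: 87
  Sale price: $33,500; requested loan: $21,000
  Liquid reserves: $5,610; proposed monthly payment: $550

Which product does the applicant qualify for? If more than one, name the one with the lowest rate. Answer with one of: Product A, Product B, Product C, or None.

Total debts = (1,730 + 550 + 235 + 1,200 + 170 + 690) = 4,575; DTI = 4,575/12,350 = 37%.
LTV = 21,000/33,500 = 62.7%.
Reserves = 5,610/550 = 10.2 months.
Product A: score 743 ≥ 620; DTI 37% ≤ 50% → qualifies.
Product B: score 743 ≥ 640; DTI 37% ≤ 50%; LTV 62.7% ≤ 97%; employment 87 ≥ 12 mo; reserves 10.2 ≥ 3 mo → qualifies.
Product C: score 743 ≥ 660; DTI 37% > 36% → does not qualify.
Qualifying: Product A, Product B. Lowest rate is 8.58% → Product B.

Product B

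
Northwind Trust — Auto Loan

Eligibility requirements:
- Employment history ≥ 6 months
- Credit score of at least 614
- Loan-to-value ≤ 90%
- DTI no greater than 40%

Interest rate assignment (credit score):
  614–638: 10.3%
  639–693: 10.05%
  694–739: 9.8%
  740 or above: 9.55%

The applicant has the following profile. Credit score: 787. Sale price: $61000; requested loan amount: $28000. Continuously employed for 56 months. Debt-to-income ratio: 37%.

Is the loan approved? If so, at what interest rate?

Approved at 9.55%

Credit score 787 ≥ 614 (meets minimum)
Debt-to-income 37% vs 40% cap — pass
LTV = 28,000/61,000 = 45.9% ≤ 90%
Employment 56 ≥ 6 months
All requirements met. Score 787 falls in the 740 or above tier → 9.55%.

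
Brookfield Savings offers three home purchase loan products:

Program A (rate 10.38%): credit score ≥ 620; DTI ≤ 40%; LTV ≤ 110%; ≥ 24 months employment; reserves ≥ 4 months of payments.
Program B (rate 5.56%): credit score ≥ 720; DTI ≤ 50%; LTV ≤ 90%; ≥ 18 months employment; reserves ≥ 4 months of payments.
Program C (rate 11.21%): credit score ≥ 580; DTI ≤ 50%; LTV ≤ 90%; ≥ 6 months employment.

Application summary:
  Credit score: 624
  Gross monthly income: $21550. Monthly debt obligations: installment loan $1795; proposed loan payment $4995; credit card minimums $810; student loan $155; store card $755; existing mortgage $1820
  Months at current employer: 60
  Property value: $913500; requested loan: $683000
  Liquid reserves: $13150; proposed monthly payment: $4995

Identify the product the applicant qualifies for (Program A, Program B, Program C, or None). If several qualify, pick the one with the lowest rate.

Program C

Total debts = (1,795 + 4,995 + 810 + 155 + 755 + 1,820) = 10,330; DTI = 10,330/21,550 = 47.9%.
LTV = 683,000/913,500 = 74.8%.
Reserves = 13,150/4,995 = 2.6 months.
Program A: score 624 ≥ 620; DTI 47.9% > 40%; LTV 74.8% ≤ 110%; employment 60 ≥ 24 mo; reserves 2.6 < 4 mo → does not qualify.
Program B: score 624 < 720; DTI 47.9% ≤ 50%; LTV 74.8% ≤ 90%; employment 60 ≥ 18 mo; reserves 2.6 < 4 mo → does not qualify.
Program C: score 624 ≥ 580; DTI 47.9% ≤ 50%; LTV 74.8% ≤ 90%; employment 60 ≥ 6 mo → qualifies.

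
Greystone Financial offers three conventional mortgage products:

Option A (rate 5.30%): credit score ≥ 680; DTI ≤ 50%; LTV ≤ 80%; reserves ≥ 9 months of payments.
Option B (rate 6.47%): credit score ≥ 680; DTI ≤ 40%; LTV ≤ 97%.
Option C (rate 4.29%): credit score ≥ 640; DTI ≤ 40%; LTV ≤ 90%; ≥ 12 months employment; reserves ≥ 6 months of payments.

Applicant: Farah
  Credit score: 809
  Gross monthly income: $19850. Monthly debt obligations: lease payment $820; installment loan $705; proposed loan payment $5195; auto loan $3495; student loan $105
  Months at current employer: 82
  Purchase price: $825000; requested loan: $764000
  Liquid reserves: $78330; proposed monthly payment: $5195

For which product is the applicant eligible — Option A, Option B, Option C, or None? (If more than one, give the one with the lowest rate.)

Total debts = (820 + 705 + 5,195 + 3,495 + 105) = 10,320; DTI = 10,320/19,850 = 52%.
LTV = 764,000/825,000 = 92.6%.
Reserves = 78,330/5,195 = 15.1 months.
Option A: score 809 ≥ 680; DTI 52% > 50%; LTV 92.6% > 80%; reserves 15.1 ≥ 9 mo → does not qualify.
Option B: score 809 ≥ 680; DTI 52% > 40%; LTV 92.6% ≤ 97% → does not qualify.
Option C: score 809 ≥ 640; DTI 52% > 40%; LTV 92.6% > 90%; employment 82 ≥ 12 mo; reserves 15.1 ≥ 6 mo → does not qualify.

None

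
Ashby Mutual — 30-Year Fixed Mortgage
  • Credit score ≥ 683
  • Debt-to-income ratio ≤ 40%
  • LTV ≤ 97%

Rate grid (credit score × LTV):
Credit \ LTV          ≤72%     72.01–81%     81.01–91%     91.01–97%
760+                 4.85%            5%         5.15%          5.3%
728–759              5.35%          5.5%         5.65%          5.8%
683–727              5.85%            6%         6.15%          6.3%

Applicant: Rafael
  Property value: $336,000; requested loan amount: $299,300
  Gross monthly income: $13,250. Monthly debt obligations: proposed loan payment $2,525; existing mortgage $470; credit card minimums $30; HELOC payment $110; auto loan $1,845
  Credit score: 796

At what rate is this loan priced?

5.15%

Credit score 796 ≥ 683; Total monthly debts = (2,525 + 470 + 30 + 110 + 1,845) = 4,980. DTI = 4,980/13,250 = 37.6% ≤ 40%
Loan-to-value = 299,300/336,000 = 89.1% — pass (97% max)
Row: 796 falls in 760+. Column: 89.1% falls in 81.01–91%. Rate = 5.15%.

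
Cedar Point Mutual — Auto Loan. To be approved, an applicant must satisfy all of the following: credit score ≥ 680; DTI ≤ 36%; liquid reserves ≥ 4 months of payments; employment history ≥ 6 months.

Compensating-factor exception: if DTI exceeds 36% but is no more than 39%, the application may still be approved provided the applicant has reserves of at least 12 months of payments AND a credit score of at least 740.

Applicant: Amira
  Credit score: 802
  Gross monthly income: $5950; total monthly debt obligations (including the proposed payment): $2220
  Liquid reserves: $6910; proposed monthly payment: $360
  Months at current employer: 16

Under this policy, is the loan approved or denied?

Credit score 802 ≥ 680 (meets base)
DTI = 2,220/5,950 = 37.3% > 36% — standard DTI limit exceeded.
Reserves = 6,910/360 = 19.2 months ≥ 4
Employment 16 ≥ 6 months
37.3% falls in the override range (36%–39%), so the compensating-factor test applies.
Reserves 19.2 ≥ 12 months; credit score 802 ≥ 740.
Both override conditions satisfied; DTI exception granted.

Approved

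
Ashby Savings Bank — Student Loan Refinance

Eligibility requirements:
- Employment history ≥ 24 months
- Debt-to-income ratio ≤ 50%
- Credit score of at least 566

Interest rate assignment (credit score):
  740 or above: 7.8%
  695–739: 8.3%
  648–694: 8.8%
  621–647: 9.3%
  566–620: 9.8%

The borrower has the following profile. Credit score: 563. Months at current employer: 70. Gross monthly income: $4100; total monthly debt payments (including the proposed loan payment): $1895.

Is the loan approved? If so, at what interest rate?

Credit score 563 < 566 (below minimum)
DTI = 1,895/4,100 = 46.2% ≤ 50%
Employment 70 ≥ 24 months
Not all requirements met → denied.

Denied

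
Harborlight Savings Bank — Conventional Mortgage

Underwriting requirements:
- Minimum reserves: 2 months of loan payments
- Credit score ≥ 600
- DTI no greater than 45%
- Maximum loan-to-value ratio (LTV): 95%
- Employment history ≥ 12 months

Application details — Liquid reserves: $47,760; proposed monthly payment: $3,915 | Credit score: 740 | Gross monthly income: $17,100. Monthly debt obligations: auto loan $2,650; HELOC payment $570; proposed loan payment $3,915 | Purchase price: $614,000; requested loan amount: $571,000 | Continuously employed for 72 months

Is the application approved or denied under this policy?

Reserves = 47,760/3,915 = 12.2 months ≥ 2
Credit score 740 ≥ 600 (meets)
Total monthly debts = (2,650 + 570 + 3,915) = 7,135. DTI: 7,135 ÷ 17,100 = 41.7%, within the 45% cap
Loan-to-value = 571,000/614,000 = 93% — pass (95% max)
Employment 72 ≥ 12 months
All criteria satisfied.

Approved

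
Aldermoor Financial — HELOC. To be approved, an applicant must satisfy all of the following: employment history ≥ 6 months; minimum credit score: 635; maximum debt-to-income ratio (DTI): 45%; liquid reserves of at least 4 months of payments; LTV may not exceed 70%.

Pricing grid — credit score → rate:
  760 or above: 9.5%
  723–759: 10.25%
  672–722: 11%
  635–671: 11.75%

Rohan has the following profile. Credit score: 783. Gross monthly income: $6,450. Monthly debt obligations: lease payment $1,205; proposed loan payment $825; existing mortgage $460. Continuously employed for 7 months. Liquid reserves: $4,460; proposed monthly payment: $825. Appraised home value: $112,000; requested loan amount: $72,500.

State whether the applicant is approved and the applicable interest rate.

Credit score 783 ≥ 635 (meets minimum)
Loan-to-value = 72,500/112,000 = 64.7% — pass (70% max)
Total monthly debts = (1,205 + 825 + 460) = 2,490. DTI: 2,490 ÷ 6,450 = 38.6%, within the 45% cap
Employment 7 ≥ 6 months
Reserves: 4,460 ÷ 825 = 5.4 months (meets 4-month minimum)
All requirements met. Score 783 falls in the 760 or above tier → 9.5%.

Approved at 9.5%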